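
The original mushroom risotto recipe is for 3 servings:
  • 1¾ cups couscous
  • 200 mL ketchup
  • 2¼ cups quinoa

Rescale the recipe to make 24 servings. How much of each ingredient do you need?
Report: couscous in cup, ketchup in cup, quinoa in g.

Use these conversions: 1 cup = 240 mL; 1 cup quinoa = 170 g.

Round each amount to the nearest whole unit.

couscous: 14 cup; ketchup: 7 cup; quinoa: 3060 g

Scaling factor: 24/3 = 8.
couscous: 1.75 cup × 8 = 14 cup
ketchup: 200 mL × 8 ÷ 240 mL/cup ≈ 7 cup
quinoa: 2.25 cup × 8 × 170 g/cup = 3060 g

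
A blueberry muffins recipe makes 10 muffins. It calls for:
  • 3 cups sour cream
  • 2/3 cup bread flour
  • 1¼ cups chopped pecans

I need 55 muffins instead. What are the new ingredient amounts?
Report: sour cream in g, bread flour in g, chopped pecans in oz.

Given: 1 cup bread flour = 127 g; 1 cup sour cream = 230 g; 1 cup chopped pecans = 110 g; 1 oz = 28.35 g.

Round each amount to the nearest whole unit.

sour cream: 3795 g; bread flour: 466 g; chopped pecans: 27 oz

Scaling factor: 55/10 = 11/2 = 5.5.
sour cream: 3 cup × 11/2 × 230 g/cup = 3795 g
bread flour: 2/3 cup × 11/2 × 127 g/cup ≈ 466 g
chopped pecans: 1.25 cup × 11/2 × 110 g/cup ÷ 28.35 g/oz ≈ 27 oz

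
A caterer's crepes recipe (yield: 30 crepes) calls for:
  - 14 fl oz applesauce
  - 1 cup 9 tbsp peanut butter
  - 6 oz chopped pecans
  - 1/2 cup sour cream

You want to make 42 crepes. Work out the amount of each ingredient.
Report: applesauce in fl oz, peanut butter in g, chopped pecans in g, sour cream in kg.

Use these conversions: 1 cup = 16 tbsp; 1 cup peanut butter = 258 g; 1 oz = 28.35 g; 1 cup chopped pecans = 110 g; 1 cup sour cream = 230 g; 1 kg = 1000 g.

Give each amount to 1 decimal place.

Scaling factor: 42/30 = 7/5 = 1.4.
applesauce: 14 fl oz × 7/5 = 19.6 fl oz
peanut butter: (1 cup + 9 tbsp = 1.5625 cup) × 7/5 × 258 g/cup ≈ 564.4 g
chopped pecans: 6 oz × 7/5 × 28.35 g/oz ≈ 238.1 g
sour cream: 0.5 cup × 7/5 × 230 g/cup ÷ 1000 g/kg ≈ 0.2 kg

applesauce: 19.6 fl oz; peanut butter: 564.4 g; chopped pecans: 238.1 g; sour cream: 0.2 kg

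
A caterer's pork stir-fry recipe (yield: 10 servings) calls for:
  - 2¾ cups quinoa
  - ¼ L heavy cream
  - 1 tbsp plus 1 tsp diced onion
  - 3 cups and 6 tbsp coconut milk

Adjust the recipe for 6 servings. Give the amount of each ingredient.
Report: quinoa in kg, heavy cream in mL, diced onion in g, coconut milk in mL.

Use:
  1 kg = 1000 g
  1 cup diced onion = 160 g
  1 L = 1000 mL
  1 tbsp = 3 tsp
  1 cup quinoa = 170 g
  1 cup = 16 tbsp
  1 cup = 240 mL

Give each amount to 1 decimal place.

quinoa: 0.3 kg; heavy cream: 150.0 mL; diced onion: 8.0 g; coconut milk: 486.0 mL

Scaling factor: 6/10 = 3/5 = 0.6.
quinoa: 2.75 cup × 3/5 × 170 g/cup ÷ 1000 g/kg ≈ 0.3 kg
heavy cream: 0.25 L × 3/5 × 1000 mL/L = 150.0 mL
diced onion: (1 tbsp + 1 tsp = 4/3 tbsp) × 3/5 ÷ 16 tbsp/cup × 160 g/cup = 8.0 g
coconut milk: (3 cup + 6 tbsp = 3.375 cup) × 3/5 × 240 mL/cup = 486.0 mL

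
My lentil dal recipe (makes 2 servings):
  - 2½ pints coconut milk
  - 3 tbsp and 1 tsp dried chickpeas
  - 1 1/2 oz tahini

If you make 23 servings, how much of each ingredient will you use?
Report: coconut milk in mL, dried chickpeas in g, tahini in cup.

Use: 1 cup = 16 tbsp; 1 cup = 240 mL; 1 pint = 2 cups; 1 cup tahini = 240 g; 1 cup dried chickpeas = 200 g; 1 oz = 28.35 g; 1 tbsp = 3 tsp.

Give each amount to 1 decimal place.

coconut milk: 13800.0 mL; dried chickpeas: 479.2 g; tahini: 2.0 cup

Scaling factor: 23/2 = 11.5.
coconut milk: 2.5 pint × 23/2 × 2 cup/pint × 240 mL/cup = 13800.0 mL
dried chickpeas: (3 tbsp + 1 tsp = 10/3 tbsp) × 23/2 ÷ 16 tbsp/cup × 200 g/cup ≈ 479.2 g
tahini: 1.5 oz × 23/2 × 28.35 g/oz ÷ 240 g/cup ≈ 2.0 cup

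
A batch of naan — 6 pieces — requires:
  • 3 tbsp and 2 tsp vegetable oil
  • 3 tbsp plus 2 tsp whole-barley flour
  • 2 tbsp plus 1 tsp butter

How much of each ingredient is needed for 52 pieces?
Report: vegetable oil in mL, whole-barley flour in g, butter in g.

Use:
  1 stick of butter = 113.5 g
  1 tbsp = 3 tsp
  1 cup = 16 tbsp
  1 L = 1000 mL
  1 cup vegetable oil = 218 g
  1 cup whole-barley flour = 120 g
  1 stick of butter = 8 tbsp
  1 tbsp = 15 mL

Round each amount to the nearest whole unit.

vegetable oil: 477 mL; whole-barley flour: 238 g; butter: 287 g

Scaling factor: 52/6 = 26/3.
vegetable oil: (3 tbsp + 2 tsp = 11/3 tbsp) × 26/3 × 15 mL/tbsp ≈ 477 mL
whole-barley flour: (3 tbsp + 2 tsp = 11/3 tbsp) × 26/3 ÷ 16 tbsp/cup × 120 g/cup ≈ 238 g
butter: (2 tbsp + 1 tsp = 7/3 tbsp) × 26/3 ÷ 8 tbsp/stick × 113.5 g/stick ≈ 287 g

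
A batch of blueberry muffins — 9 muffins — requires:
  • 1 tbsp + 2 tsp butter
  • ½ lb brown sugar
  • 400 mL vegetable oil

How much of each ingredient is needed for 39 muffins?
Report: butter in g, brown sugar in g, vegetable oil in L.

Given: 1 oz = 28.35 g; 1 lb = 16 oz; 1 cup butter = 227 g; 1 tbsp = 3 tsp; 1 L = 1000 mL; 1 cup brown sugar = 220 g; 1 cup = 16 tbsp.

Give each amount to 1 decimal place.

butter: 102.5 g; brown sugar: 982.8 g; vegetable oil: 1.7 L

Scaling factor: 39/9 = 13/3.
butter: (1 tbsp + 2 tsp = 5/3 tbsp) × 13/3 ÷ 16 tbsp/cup × 227 g/cup ≈ 102.5 g
brown sugar: 0.5 lb × 13/3 × 16 oz/lb × 28.35 g/oz = 982.8 g
vegetable oil: 400 mL × 13/3 ÷ 1000 mL/L ≈ 1.7 L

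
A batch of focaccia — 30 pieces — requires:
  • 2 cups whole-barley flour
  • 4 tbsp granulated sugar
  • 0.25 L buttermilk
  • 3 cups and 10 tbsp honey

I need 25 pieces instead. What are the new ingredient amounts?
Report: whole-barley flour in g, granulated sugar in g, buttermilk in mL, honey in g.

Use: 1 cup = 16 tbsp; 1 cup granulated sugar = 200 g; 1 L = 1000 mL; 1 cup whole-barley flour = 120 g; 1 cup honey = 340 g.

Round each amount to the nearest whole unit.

Scaling factor: 25/30 = 5/6.
whole-barley flour: 2 cup × 5/6 × 120 g/cup = 200 g
granulated sugar: 4 tbsp × 5/6 ÷ 16 tbsp/cup × 200 g/cup ≈ 42 g
buttermilk: 0.25 L × 5/6 × 1000 mL/L ≈ 208 mL
honey: (3 cup + 10 tbsp = 3.625 cup) × 5/6 × 340 g/cup ≈ 1027 g

whole-barley flour: 200 g; granulated sugar: 42 g; buttermilk: 208 mL; honey: 1027 g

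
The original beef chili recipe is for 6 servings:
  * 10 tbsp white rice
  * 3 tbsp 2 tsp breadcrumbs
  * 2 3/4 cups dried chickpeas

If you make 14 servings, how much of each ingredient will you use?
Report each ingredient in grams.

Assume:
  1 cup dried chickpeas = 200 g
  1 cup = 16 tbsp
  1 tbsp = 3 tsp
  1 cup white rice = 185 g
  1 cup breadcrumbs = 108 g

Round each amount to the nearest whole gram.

white rice: 270 g; breadcrumbs: 58 g; dried chickpeas: 1283 g

Scaling factor: 14/6 = 7/3.
white rice: 10 tbsp × 7/3 ÷ 16 tbsp/cup × 185 g/cup ≈ 270 g
breadcrumbs: (3 tbsp + 2 tsp = 11/3 tbsp) × 7/3 ÷ 16 tbsp/cup × 108 g/cup ≈ 58 g
dried chickpeas: 2.75 cup × 7/3 × 200 g/cup ≈ 1283 g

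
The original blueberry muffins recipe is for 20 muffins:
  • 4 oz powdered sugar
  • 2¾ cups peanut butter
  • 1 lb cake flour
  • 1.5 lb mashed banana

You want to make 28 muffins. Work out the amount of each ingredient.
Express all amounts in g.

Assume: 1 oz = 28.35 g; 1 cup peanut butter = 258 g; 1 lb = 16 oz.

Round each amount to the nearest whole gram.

Scaling factor: 28/20 = 7/5 = 1.4.
powdered sugar: 4 oz × 7/5 × 28.35 g/oz ≈ 159 g
peanut butter: 2.75 cup × 7/5 × 258 g/cup ≈ 993 g
cake flour: 1 lb × 7/5 × 16 oz/lb × 28.35 g/oz ≈ 635 g
mashed banana: 1.5 lb × 7/5 × 16 oz/lb × 28.35 g/oz ≈ 953 g

powdered sugar: 159 g; peanut butter: 993 g; cake flour: 635 g; mashed banana: 953 g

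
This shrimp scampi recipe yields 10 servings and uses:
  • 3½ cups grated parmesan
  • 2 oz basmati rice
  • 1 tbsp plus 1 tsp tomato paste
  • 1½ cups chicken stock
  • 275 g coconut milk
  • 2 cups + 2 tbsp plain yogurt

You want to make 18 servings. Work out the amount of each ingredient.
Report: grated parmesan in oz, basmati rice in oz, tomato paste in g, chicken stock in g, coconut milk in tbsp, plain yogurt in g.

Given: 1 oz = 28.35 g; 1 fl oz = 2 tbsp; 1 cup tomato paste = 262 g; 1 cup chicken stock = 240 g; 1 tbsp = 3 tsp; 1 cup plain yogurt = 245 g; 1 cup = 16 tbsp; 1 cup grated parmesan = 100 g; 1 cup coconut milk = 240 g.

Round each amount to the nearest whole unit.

grated parmesan: 22 oz; basmati rice: 4 oz; tomato paste: 39 g; chicken stock: 648 g; coconut milk: 33 tbsp; plain yogurt: 937 g

Scaling factor: 18/10 = 9/5 = 1.8.
grated parmesan: 3.5 cup × 9/5 × 100 g/cup ÷ 28.35 g/oz ≈ 22 oz
basmati rice: 2 oz × 9/5 ≈ 4 oz
tomato paste: (1 tbsp + 1 tsp = 4/3 tbsp) × 9/5 ÷ 16 tbsp/cup × 262 g/cup ≈ 39 g
chicken stock: 1.5 cup × 9/5 × 240 g/cup = 648 g
coconut milk: 275 g × 9/5 ÷ 240 g/cup × 16 tbsp/cup = 33 tbsp
plain yogurt: (2 cup + 2 tbsp = 2.125 cup) × 9/5 × 245 g/cup ≈ 937 g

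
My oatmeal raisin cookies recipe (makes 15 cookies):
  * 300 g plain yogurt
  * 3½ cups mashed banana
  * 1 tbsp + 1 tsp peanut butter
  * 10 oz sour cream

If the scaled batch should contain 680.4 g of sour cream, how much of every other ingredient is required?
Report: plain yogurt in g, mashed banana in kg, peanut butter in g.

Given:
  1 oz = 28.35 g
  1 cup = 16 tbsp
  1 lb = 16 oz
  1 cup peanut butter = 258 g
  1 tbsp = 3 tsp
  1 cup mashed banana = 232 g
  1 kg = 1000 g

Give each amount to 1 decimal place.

The original recipe has 283.5 g of sour cream, so the scaling factor is 680.4 ÷ 283.5 = 12/5 = 2.4.
plain yogurt: 300 g × 12/5 = 720.0 g
mashed banana: 3.5 cup × 12/5 × 232 g/cup ÷ 1000 g/kg ≈ 1.9 kg
peanut butter: (1 tbsp + 1 tsp = 4/3 tbsp) × 12/5 ÷ 16 tbsp/cup × 258 g/cup = 51.6 g

plain yogurt: 720.0 g; mashed banana: 1.9 kg; peanut butter: 51.6 g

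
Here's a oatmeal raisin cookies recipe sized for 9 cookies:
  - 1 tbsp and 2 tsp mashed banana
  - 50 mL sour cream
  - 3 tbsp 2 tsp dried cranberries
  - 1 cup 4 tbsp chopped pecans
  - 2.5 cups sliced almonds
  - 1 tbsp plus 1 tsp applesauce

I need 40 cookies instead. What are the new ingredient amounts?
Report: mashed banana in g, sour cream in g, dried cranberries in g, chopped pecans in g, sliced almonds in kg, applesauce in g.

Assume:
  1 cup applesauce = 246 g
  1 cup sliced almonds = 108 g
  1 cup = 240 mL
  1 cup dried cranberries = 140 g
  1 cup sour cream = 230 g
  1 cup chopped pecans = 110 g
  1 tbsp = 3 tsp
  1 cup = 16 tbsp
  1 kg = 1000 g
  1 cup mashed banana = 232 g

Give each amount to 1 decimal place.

Scaling factor: 40/9.
mashed banana: (1 tbsp + 2 tsp = 5/3 tbsp) × 40/9 ÷ 16 tbsp/cup × 232 g/cup ≈ 107.4 g
sour cream: 50 mL × 40/9 ÷ 240 mL/cup × 230 g/cup ≈ 213.0 g
dried cranberries: (3 tbsp + 2 tsp = 11/3 tbsp) × 40/9 ÷ 16 tbsp/cup × 140 g/cup ≈ 142.6 g
chopped pecans: (1 cup + 4 tbsp = 1.25 cup) × 40/9 × 110 g/cup ≈ 611.1 g
sliced almonds: 2.5 cup × 40/9 × 108 g/cup ÷ 1000 g/kg = 1.2 kg
applesauce: (1 tbsp + 1 tsp = 4/3 tbsp) × 40/9 ÷ 16 tbsp/cup × 246 g/cup ≈ 91.1 g

mashed banana: 107.4 g; sour cream: 213.0 g; dried cranberries: 142.6 g; chopped pecans: 611.1 g; sliced almonds: 1.2 kg; applesauce: 91.1 g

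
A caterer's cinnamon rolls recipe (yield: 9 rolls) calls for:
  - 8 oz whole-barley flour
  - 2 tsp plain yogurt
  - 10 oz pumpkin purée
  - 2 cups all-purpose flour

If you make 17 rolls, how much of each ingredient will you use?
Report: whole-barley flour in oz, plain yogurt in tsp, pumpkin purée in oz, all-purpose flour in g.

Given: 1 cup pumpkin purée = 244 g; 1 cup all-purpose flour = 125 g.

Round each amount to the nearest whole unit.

whole-barley flour: 15 oz; plain yogurt: 4 tsp; pumpkin purée: 19 oz; all-purpose flour: 472 g

Scaling factor: 17/9.
whole-barley flour: 8 oz × 17/9 ≈ 15 oz
plain yogurt: 2 tsp × 17/9 ≈ 4 tsp
pumpkin purée: 10 oz × 17/9 ≈ 19 oz
all-purpose flour: 2 cup × 17/9 × 125 g/cup ≈ 472 g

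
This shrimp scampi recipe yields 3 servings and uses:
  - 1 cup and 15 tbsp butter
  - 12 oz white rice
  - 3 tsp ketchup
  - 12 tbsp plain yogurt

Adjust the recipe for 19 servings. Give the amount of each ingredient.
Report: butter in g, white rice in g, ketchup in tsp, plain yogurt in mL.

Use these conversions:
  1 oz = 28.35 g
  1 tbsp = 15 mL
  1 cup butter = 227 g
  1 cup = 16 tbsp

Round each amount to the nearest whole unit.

Scaling factor: 19/3.
butter: (1 cup + 15 tbsp = 1.9375 cup) × 19/3 × 227 g/cup ≈ 2785 g
white rice: 12 oz × 19/3 × 28.35 g/oz ≈ 2155 g
ketchup: 3 tsp × 19/3 = 19 tsp
plain yogurt: 12 tbsp × 19/3 × 15 mL/tbsp = 1140 mL

butter: 2785 g; white rice: 2155 g; ketchup: 19 tsp; plain yogurt: 1140 mL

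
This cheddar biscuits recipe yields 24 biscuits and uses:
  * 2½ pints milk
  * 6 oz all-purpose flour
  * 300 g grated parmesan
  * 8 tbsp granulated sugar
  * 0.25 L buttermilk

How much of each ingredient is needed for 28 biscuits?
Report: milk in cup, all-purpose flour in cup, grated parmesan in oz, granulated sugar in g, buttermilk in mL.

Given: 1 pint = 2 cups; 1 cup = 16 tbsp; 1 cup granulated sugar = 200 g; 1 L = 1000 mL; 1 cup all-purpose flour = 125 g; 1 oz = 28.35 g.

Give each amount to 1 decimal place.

milk: 5.8 cup; all-purpose flour: 1.6 cup; grated parmesan: 12.3 oz; granulated sugar: 116.7 g; buttermilk: 291.7 mL

Scaling factor: 28/24 = 7/6.
milk: 2.5 pint × 7/6 × 2 cup/pint ≈ 5.8 cup
all-purpose flour: 6 oz × 7/6 × 28.35 g/oz ÷ 125 g/cup ≈ 1.6 cup
grated parmesan: 300 g × 7/6 ÷ 28.35 g/oz ≈ 12.3 oz
granulated sugar: 8 tbsp × 7/6 ÷ 16 tbsp/cup × 200 g/cup ≈ 116.7 g
buttermilk: 0.25 L × 7/6 × 1000 mL/L ≈ 291.7 mL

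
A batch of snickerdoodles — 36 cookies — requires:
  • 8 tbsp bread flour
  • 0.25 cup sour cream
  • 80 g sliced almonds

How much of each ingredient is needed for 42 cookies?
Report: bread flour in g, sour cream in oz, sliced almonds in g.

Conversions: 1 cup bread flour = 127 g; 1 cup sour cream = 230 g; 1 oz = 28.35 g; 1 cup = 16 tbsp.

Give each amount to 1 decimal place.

Scaling factor: 42/36 = 7/6.
bread flour: 8 tbsp × 7/6 ÷ 16 tbsp/cup × 127 g/cup ≈ 74.1 g
sour cream: 0.25 cup × 7/6 × 230 g/cup ÷ 28.35 g/oz ≈ 2.4 oz
sliced almonds: 80 g × 7/6 ≈ 93.3 g

bread flour: 74.1 g; sour cream: 2.4 oz; sliced almonds: 93.3 g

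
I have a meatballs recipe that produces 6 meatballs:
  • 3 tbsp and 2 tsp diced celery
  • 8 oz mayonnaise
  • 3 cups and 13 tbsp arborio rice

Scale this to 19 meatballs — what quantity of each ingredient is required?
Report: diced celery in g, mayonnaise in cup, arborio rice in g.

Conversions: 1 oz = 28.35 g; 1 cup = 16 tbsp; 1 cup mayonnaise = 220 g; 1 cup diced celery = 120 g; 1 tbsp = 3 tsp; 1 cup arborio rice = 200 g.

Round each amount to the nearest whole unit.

Scaling factor: 19/6.
diced celery: (3 tbsp + 2 tsp = 11/3 tbsp) × 19/6 ÷ 16 tbsp/cup × 120 g/cup ≈ 87 g
mayonnaise: 8 oz × 19/6 × 28.35 g/oz ÷ 220 g/cup ≈ 3 cup
arborio rice: (3 cup + 13 tbsp = 3.8125 cup) × 19/6 × 200 g/cup ≈ 2415 g

diced celery: 87 g; mayonnaise: 3 cup; arborio rice: 2415 g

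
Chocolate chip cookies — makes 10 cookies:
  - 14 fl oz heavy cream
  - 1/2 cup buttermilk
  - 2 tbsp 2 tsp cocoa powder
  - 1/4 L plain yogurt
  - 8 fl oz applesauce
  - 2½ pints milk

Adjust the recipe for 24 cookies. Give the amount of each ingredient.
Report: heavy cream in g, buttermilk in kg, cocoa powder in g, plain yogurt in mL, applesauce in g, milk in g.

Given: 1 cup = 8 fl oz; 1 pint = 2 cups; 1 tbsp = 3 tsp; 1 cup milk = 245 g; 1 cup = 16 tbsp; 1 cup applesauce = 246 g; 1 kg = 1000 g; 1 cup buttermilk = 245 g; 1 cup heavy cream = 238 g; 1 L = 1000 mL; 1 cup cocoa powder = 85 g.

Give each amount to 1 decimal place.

heavy cream: 999.6 g; buttermilk: 0.3 kg; cocoa powder: 34.0 g; plain yogurt: 600.0 mL; applesauce: 590.4 g; milk: 2940.0 g

Scaling factor: 24/10 = 12/5 = 2.4.
heavy cream: 14 fl oz × 12/5 ÷ 8 fl oz/cup × 238 g/cup = 999.6 g
buttermilk: 0.5 cup × 12/5 × 245 g/cup ÷ 1000 g/kg ≈ 0.3 kg
cocoa powder: (2 tbsp + 2 tsp = 8/3 tbsp) × 12/5 ÷ 16 tbsp/cup × 85 g/cup = 34.0 g
plain yogurt: 0.25 L × 12/5 × 1000 mL/L = 600.0 mL
applesauce: 8 fl oz × 12/5 ÷ 8 fl oz/cup × 246 g/cup = 590.4 g
milk: 2.5 pint × 12/5 × 2 cup/pint × 245 g/cup = 2940.0 g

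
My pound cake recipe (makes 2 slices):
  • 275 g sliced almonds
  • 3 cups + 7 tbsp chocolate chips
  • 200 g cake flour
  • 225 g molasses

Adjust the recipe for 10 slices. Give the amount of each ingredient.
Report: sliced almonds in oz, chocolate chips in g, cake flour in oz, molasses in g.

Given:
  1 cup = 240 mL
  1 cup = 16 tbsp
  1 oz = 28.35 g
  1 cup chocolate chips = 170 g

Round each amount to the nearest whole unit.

sliced almonds: 49 oz; chocolate chips: 2922 g; cake flour: 35 oz; molasses: 1125 g

Scaling factor: 10/2 = 5.
sliced almonds: 275 g × 5 ÷ 28.35 g/oz ≈ 49 oz
chocolate chips: (3 cup + 7 tbsp = 3.4375 cup) × 5 × 170 g/cup ≈ 2922 g
cake flour: 200 g × 5 ÷ 28.35 g/oz ≈ 35 oz
molasses: 225 g × 5 = 1125 g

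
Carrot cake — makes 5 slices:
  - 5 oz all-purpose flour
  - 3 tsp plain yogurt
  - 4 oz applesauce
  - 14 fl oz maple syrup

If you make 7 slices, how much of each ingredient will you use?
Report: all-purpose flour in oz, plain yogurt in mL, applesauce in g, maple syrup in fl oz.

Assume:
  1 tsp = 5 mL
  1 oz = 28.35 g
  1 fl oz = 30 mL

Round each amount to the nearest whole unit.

Scaling factor: 7/5 = 1.4.
all-purpose flour: 5 oz × 7/5 = 7 oz
plain yogurt: 3 tsp × 7/5 × 5 mL/tsp = 21 mL
applesauce: 4 oz × 7/5 × 28.35 g/oz ≈ 159 g
maple syrup: 14 fl oz × 7/5 ≈ 20 fl oz

all-purpose flour: 7 oz; plain yogurt: 21 mL; applesauce: 159 g; maple syrup: 20 fl oz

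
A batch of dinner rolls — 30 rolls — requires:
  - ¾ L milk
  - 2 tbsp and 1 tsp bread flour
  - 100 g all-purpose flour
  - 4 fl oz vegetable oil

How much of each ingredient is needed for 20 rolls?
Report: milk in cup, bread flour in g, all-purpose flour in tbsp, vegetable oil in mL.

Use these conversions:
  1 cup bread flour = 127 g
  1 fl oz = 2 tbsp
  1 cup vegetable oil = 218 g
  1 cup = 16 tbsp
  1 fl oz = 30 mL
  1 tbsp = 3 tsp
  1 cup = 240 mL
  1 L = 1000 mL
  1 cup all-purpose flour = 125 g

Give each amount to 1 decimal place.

milk: 2.1 cup; bread flour: 12.3 g; all-purpose flour: 8.5 tbsp; vegetable oil: 80.0 mL

Scaling factor: 20/30 = 2/3.
milk: 0.75 L × 2/3 × 1000 mL/L ÷ 240 mL/cup ≈ 2.1 cup
bread flour: (2 tbsp + 1 tsp = 7/3 tbsp) × 2/3 ÷ 16 tbsp/cup × 127 g/cup ≈ 12.3 g
all-purpose flour: 100 g × 2/3 ÷ 125 g/cup × 16 tbsp/cup ≈ 8.5 tbsp
vegetable oil: 4 fl oz × 2/3 × 30 mL/fl oz = 80.0 mL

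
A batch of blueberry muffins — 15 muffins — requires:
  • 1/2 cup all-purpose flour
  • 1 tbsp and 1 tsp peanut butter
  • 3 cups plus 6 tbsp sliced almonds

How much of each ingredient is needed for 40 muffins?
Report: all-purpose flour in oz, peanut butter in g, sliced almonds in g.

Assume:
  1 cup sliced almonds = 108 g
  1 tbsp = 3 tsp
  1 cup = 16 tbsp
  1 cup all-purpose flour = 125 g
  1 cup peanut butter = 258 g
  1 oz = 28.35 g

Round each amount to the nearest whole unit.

Scaling factor: 40/15 = 8/3.
all-purpose flour: 0.5 cup × 8/3 × 125 g/cup ÷ 28.35 g/oz ≈ 6 oz
peanut butter: (1 tbsp + 1 tsp = 4/3 tbsp) × 8/3 ÷ 16 tbsp/cup × 258 g/cup ≈ 57 g
sliced almonds: (3 cup + 6 tbsp = 3.375 cup) × 8/3 × 108 g/cup = 972 g

all-purpose flour: 6 oz; peanut butter: 57 g; sliced almonds: 972 g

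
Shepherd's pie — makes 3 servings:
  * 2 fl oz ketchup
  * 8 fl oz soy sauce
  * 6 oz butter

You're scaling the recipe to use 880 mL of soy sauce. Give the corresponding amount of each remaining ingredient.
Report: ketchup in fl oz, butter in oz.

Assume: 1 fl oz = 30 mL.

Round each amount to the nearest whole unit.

The original recipe has 240 mL of soy sauce, so the scaling factor is 880 ÷ 240 = 11/3.
ketchup: 2 fl oz × 11/3 ≈ 7 fl oz
butter: 6 oz × 11/3 = 22 oz

ketchup: 7 fl oz; butter: 22 oz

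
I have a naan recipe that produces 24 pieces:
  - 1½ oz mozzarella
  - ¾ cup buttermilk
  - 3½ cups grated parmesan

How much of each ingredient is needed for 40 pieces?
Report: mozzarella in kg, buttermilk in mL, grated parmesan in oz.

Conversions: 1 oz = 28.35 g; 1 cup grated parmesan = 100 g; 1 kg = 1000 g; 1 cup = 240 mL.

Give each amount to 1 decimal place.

mozzarella: 0.1 kg; buttermilk: 300.0 mL; grated parmesan: 20.6 oz

Scaling factor: 40/24 = 5/3.
mozzarella: 1.5 oz × 5/3 × 28.35 g/oz ÷ 1000 g/kg ≈ 0.1 kg
buttermilk: 0.75 cup × 5/3 × 240 mL/cup = 300.0 mL
grated parmesan: 3.5 cup × 5/3 × 100 g/cup ÷ 28.35 g/oz ≈ 20.6 oz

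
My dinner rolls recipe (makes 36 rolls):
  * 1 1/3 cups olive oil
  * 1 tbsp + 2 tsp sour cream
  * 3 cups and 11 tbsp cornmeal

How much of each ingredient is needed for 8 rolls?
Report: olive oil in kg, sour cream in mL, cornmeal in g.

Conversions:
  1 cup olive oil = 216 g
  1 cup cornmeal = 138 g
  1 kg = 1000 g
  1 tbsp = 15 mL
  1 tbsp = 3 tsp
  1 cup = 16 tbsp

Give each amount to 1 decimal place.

Scaling factor: 8/36 = 2/9.
olive oil: 4/3 cup × 2/9 × 216 g/cup ÷ 1000 g/kg ≈ 0.1 kg
sour cream: (1 tbsp + 2 tsp = 5/3 tbsp) × 2/9 × 15 mL/tbsp ≈ 5.6 mL
cornmeal: (3 cup + 11 tbsp = 3.6875 cup) × 2/9 × 138 g/cup ≈ 113.1 g

olive oil: 0.1 kg; sour cream: 5.6 mL; cornmeal: 113.1 g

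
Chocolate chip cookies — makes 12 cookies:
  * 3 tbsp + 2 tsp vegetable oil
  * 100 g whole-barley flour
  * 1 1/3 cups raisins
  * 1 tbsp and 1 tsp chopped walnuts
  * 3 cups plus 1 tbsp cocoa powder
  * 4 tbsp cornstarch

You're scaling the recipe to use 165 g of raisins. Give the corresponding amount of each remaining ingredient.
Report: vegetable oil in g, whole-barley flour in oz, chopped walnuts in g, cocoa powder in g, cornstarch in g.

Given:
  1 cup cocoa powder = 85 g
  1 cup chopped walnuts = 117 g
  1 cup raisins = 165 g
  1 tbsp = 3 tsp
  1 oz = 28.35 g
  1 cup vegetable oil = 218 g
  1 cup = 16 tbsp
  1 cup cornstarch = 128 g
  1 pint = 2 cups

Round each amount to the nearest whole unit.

The original recipe has 220 g of raisins, so the scaling factor is 165 ÷ 220 = 3/4 = 0.75.
vegetable oil: (3 tbsp + 2 tsp = 11/3 tbsp) × 3/4 ÷ 16 tbsp/cup × 218 g/cup ≈ 37 g
whole-barley flour: 100 g × 3/4 ÷ 28.35 g/oz ≈ 3 oz
chopped walnuts: (1 tbsp + 1 tsp = 4/3 tbsp) × 3/4 ÷ 16 tbsp/cup × 117 g/cup ≈ 7 g
cocoa powder: (3 cup + 1 tbsp = 3.0625 cup) × 3/4 × 85 g/cup ≈ 195 g
cornstarch: 4 tbsp × 3/4 ÷ 16 tbsp/cup × 128 g/cup = 24 g

vegetable oil: 37 g; whole-barley flour: 3 oz; chopped walnuts: 7 g; cocoa powder: 195 g; cornstarch: 24 g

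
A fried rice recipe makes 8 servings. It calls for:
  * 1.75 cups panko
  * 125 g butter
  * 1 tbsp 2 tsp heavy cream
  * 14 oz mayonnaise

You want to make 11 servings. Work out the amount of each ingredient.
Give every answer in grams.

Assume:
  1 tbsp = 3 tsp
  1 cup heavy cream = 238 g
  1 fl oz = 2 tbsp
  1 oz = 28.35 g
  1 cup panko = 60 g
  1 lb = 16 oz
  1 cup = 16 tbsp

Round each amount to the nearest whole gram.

Scaling factor: 11/8 = 1.375.
panko: 1.75 cup × 11/8 × 60 g/cup ≈ 144 g
butter: 125 g × 11/8 ≈ 172 g
heavy cream: (1 tbsp + 2 tsp = 5/3 tbsp) × 11/8 ÷ 16 tbsp/cup × 238 g/cup ≈ 34 g
mayonnaise: 14 oz × 11/8 × 28.35 g/oz ≈ 546 g

panko: 144 g; butter: 172 g; heavy cream: 34 g; mayonnaise: 546 g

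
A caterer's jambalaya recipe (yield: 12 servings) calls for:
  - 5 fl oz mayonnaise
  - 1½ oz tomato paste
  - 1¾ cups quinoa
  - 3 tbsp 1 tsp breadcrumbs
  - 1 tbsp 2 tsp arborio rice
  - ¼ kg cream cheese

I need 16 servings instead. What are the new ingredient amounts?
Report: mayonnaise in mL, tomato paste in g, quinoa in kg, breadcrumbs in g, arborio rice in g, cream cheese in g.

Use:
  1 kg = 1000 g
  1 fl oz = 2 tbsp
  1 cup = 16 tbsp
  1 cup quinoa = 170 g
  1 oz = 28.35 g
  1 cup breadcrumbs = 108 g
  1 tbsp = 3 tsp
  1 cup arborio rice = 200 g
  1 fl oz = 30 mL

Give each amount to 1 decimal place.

mayonnaise: 200.0 mL; tomato paste: 56.7 g; quinoa: 0.4 kg; breadcrumbs: 30.0 g; arborio rice: 27.8 g; cream cheese: 333.3 g

Scaling factor: 16/12 = 4/3.
mayonnaise: 5 fl oz × 4/3 × 30 mL/fl oz = 200.0 mL
tomato paste: 1.5 oz × 4/3 × 28.35 g/oz = 56.7 g
quinoa: 1.75 cup × 4/3 × 170 g/cup ÷ 1000 g/kg ≈ 0.4 kg
breadcrumbs: (3 tbsp + 1 tsp = 10/3 tbsp) × 4/3 ÷ 16 tbsp/cup × 108 g/cup = 30.0 g
arborio rice: (1 tbsp + 2 tsp = 5/3 tbsp) × 4/3 ÷ 16 tbsp/cup × 200 g/cup ≈ 27.8 g
cream cheese: 0.25 kg × 4/3 × 1000 g/kg ≈ 333.3 g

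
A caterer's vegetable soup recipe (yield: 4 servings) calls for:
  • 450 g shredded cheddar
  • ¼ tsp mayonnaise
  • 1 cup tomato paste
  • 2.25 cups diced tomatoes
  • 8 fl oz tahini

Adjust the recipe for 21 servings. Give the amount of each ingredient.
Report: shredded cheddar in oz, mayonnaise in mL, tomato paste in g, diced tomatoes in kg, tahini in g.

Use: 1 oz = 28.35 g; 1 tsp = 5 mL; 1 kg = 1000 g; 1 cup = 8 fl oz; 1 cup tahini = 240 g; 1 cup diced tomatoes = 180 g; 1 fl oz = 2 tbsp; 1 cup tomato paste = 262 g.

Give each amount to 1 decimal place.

shredded cheddar: 83.3 oz; mayonnaise: 6.6 mL; tomato paste: 1375.5 g; diced tomatoes: 2.1 kg; tahini: 1260.0 g

Scaling factor: 21/4 = 5.25.
shredded cheddar: 450 g × 21/4 ÷ 28.35 g/oz ≈ 83.3 oz
mayonnaise: 0.25 tsp × 21/4 × 5 mL/tsp ≈ 6.6 mL
tomato paste: 1 cup × 21/4 × 262 g/cup = 1375.5 g
diced tomatoes: 2.25 cup × 21/4 × 180 g/cup ÷ 1000 g/kg ≈ 2.1 kg
tahini: 8 fl oz × 21/4 ÷ 8 fl oz/cup × 240 g/cup = 1260.0 g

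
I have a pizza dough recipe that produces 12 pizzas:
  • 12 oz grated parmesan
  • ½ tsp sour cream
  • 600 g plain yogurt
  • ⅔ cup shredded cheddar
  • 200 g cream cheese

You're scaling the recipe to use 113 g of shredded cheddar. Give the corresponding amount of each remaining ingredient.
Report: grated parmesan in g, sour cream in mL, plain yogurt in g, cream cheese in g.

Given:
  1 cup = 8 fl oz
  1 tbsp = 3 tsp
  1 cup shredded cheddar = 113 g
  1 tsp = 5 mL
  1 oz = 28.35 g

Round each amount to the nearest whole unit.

The original recipe has 226/3 g of shredded cheddar, so the scaling factor is 113 ÷ 226/3 = 3/2 = 1.5.
grated parmesan: 12 oz × 3/2 × 28.35 g/oz ≈ 510 g
sour cream: 0.5 tsp × 3/2 × 5 mL/tsp ≈ 4 mL
plain yogurt: 600 g × 3/2 = 900 g
cream cheese: 200 g × 3/2 = 300 g

grated parmesan: 510 g; sour cream: 4 mL; plain yogurt: 900 g; cream cheese: 300 g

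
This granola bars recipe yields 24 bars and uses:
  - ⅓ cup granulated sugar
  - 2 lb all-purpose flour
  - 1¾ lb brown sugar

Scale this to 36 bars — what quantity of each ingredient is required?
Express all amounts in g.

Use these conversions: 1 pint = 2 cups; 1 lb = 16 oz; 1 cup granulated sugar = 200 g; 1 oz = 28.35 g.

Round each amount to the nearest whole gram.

Scaling factor: 36/24 = 3/2 = 1.5.
granulated sugar: 1/3 cup × 3/2 × 200 g/cup = 100 g
all-purpose flour: 2 lb × 3/2 × 16 oz/lb × 28.35 g/oz ≈ 1361 g
brown sugar: 1.75 lb × 3/2 × 16 oz/lb × 28.35 g/oz ≈ 1191 g

granulated sugar: 100 g; all-purpose flour: 1361 g; brown sugar: 1191 g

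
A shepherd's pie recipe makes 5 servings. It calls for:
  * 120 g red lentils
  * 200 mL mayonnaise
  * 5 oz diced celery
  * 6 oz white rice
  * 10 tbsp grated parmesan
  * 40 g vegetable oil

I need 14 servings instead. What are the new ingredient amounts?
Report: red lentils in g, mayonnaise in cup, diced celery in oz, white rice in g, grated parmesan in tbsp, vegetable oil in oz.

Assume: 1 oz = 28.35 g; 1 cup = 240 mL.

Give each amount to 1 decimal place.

Scaling factor: 14/5 = 2.8.
red lentils: 120 g × 14/5 = 336.0 g
mayonnaise: 200 mL × 14/5 ÷ 240 mL/cup ≈ 2.3 cup
diced celery: 5 oz × 14/5 = 14.0 oz
white rice: 6 oz × 14/5 × 28.35 g/oz ≈ 476.3 g
grated parmesan: 10 tbsp × 14/5 = 28.0 tbsp
vegetable oil: 40 g × 14/5 ÷ 28.35 g/oz ≈ 4.0 oz

red lentils: 336.0 g; mayonnaise: 2.3 cup; diced celery: 14.0 oz; white rice: 476.3 g; grated parmesan: 28.0 tbsp; vegetable oil: 4.0 oz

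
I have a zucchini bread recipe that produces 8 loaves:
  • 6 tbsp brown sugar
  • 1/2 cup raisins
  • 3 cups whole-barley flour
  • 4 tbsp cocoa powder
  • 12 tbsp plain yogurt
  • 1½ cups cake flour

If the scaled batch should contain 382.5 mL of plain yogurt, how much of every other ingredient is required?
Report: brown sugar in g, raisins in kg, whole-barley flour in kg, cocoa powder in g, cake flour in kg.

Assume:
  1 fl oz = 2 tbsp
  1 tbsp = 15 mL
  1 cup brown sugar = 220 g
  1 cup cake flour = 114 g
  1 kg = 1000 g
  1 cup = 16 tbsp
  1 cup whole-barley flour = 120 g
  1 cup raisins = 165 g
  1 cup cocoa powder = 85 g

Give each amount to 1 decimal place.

The original recipe has 180 mL of plain yogurt, so the scaling factor is 382.5 ÷ 180 = 17/8 = 2.125.
brown sugar: 6 tbsp × 17/8 ÷ 16 tbsp/cup × 220 g/cup ≈ 175.3 g
raisins: 0.5 cup × 17/8 × 165 g/cup ÷ 1000 g/kg ≈ 0.2 kg
whole-barley flour: 3 cup × 17/8 × 120 g/cup ÷ 1000 g/kg ≈ 0.8 kg
cocoa powder: 4 tbsp × 17/8 ÷ 16 tbsp/cup × 85 g/cup ≈ 45.2 g
cake flour: 1.5 cup × 17/8 × 114 g/cup ÷ 1000 g/kg ≈ 0.4 kg

brown sugar: 175.3 g; raisins: 0.2 kg; whole-barley flour: 0.8 kg; cocoa powder: 45.2 g; cake flour: 0.4 kg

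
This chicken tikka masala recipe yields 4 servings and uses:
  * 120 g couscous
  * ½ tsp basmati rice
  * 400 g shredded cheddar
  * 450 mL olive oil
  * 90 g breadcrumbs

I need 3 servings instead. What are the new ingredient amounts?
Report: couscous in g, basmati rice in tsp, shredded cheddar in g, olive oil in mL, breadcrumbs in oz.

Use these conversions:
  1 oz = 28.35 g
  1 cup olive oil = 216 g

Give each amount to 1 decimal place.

Scaling factor: 3/4 = 0.75.
couscous: 120 g × 3/4 = 90.0 g
basmati rice: 0.5 tsp × 3/4 ≈ 0.4 tsp
shredded cheddar: 400 g × 3/4 = 300.0 g
olive oil: 450 mL × 3/4 = 337.5 mL
breadcrumbs: 90 g × 3/4 ÷ 28.35 g/oz ≈ 2.4 oz

couscous: 90.0 g; basmati rice: 0.4 tsp; shredded cheddar: 300.0 g; olive oil: 337.5 mL; breadcrumbs: 2.4 oz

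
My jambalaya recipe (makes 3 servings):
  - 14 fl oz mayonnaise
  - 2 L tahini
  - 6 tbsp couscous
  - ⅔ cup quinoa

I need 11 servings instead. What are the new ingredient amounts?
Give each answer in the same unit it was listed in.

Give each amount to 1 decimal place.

mayonnaise: 51.3 fl oz; tahini: 7.3 L; couscous: 22.0 tbsp; quinoa: 2.4 cup

Scaling factor: 11/3.
mayonnaise: 14 fl oz × 11/3 ≈ 51.3 fl oz
tahini: 2 L × 11/3 ≈ 7.3 L
couscous: 6 tbsp × 11/3 = 22.0 tbsp
quinoa: 2/3 cup × 11/3 ≈ 2.4 cup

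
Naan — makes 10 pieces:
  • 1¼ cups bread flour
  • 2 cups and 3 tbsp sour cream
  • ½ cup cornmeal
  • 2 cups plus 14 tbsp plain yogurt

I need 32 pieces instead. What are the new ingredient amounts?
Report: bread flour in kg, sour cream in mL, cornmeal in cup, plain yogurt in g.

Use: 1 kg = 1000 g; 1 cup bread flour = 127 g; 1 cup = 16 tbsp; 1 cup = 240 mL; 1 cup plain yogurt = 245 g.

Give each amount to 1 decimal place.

Scaling factor: 32/10 = 16/5 = 3.2.
bread flour: 1.25 cup × 16/5 × 127 g/cup ÷ 1000 g/kg ≈ 0.5 kg
sour cream: (2 cup + 3 tbsp = 2.1875 cup) × 16/5 × 240 mL/cup = 1680.0 mL
cornmeal: 0.5 cup × 16/5 = 1.6 cup
plain yogurt: (2 cup + 14 tbsp = 2.875 cup) × 16/5 × 245 g/cup = 2254.0 g

bread flour: 0.5 kg; sour cream: 1680.0 mL; cornmeal: 1.6 cup; plain yogurt: 2254.0 g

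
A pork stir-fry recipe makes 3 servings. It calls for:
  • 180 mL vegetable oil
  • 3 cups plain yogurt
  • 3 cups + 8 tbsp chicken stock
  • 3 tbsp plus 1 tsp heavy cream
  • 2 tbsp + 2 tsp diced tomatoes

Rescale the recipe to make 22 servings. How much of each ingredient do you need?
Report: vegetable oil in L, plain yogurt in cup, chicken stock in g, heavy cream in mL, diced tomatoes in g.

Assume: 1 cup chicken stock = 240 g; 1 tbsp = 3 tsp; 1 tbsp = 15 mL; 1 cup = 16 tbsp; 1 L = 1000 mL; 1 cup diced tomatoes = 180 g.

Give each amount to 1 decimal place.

Scaling factor: 22/3.
vegetable oil: 180 mL × 22/3 ÷ 1000 mL/L ≈ 1.3 L
plain yogurt: 3 cup × 22/3 = 22.0 cup
chicken stock: (3 cup + 8 tbsp = 3.5 cup) × 22/3 × 240 g/cup = 6160.0 g
heavy cream: (3 tbsp + 1 tsp = 10/3 tbsp) × 22/3 × 15 mL/tbsp ≈ 366.7 mL
diced tomatoes: (2 tbsp + 2 tsp = 8/3 tbsp) × 22/3 ÷ 16 tbsp/cup × 180 g/cup = 220.0 g

vegetable oil: 1.3 L; plain yogurt: 22.0 cup; chicken stock: 6160.0 g; heavy cream: 366.7 mL; diced tomatoes: 220.0 g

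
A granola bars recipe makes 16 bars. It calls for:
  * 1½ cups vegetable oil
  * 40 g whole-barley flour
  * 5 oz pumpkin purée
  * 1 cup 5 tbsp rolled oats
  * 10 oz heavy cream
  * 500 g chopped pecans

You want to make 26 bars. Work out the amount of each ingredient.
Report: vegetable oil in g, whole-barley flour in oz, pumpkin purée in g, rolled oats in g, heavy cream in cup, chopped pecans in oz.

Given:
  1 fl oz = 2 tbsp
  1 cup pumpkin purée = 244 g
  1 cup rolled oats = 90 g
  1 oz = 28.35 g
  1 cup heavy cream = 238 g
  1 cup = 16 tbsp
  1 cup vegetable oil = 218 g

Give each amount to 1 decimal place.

vegetable oil: 531.4 g; whole-barley flour: 2.3 oz; pumpkin purée: 230.3 g; rolled oats: 192.0 g; heavy cream: 1.9 cup; chopped pecans: 28.7 oz

Scaling factor: 26/16 = 13/8 = 1.625.
vegetable oil: 1.5 cup × 13/8 × 218 g/cup ≈ 531.4 g
whole-barley flour: 40 g × 13/8 ÷ 28.35 g/oz ≈ 2.3 oz
pumpkin purée: 5 oz × 13/8 × 28.35 g/oz ≈ 230.3 g
rolled oats: (1 cup + 5 tbsp = 1.3125 cup) × 13/8 × 90 g/cup ≈ 192.0 g
heavy cream: 10 oz × 13/8 × 28.35 g/oz ÷ 238 g/cup ≈ 1.9 cup
chopped pecans: 500 g × 13/8 ÷ 28.35 g/oz ≈ 28.7 oz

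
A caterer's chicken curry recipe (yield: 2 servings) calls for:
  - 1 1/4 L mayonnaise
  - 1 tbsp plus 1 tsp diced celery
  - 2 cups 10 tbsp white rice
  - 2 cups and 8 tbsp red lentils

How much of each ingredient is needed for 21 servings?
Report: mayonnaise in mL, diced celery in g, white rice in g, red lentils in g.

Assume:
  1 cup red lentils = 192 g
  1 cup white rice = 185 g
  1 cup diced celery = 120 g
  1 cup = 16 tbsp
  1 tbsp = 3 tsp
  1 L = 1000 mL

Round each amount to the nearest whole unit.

Scaling factor: 21/2 = 10.5.
mayonnaise: 1.25 L × 21/2 × 1000 mL/L = 13125 mL
diced celery: (1 tbsp + 1 tsp = 4/3 tbsp) × 21/2 ÷ 16 tbsp/cup × 120 g/cup = 105 g
white rice: (2 cup + 10 tbsp = 2.625 cup) × 21/2 × 185 g/cup ≈ 5099 g
red lentils: (2 cup + 8 tbsp = 2.5 cup) × 21/2 × 192 g/cup = 5040 g

mayonnaise: 13125 mL; diced celery: 105 g; white rice: 5099 g; red lentils: 5040 g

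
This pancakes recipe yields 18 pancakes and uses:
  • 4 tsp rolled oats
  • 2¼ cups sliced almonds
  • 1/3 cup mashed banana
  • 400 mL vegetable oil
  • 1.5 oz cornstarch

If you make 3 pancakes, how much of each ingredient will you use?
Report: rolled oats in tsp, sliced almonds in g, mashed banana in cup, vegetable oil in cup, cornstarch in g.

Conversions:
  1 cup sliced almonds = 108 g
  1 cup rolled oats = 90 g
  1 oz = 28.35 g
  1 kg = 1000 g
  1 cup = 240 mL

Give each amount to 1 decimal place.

rolled oats: 0.7 tsp; sliced almonds: 40.5 g; mashed banana: 0.1 cup; vegetable oil: 0.3 cup; cornstarch: 7.1 g

Scaling factor: 3/18 = 1/6.
rolled oats: 4 tsp × 1/6 ≈ 0.7 tsp
sliced almonds: 2.25 cup × 1/6 × 108 g/cup = 40.5 g
mashed banana: 1/3 cup × 1/6 ≈ 0.1 cup
vegetable oil: 400 mL × 1/6 ÷ 240 mL/cup ≈ 0.3 cup
cornstarch: 1.5 oz × 1/6 × 28.35 g/oz ≈ 7.1 g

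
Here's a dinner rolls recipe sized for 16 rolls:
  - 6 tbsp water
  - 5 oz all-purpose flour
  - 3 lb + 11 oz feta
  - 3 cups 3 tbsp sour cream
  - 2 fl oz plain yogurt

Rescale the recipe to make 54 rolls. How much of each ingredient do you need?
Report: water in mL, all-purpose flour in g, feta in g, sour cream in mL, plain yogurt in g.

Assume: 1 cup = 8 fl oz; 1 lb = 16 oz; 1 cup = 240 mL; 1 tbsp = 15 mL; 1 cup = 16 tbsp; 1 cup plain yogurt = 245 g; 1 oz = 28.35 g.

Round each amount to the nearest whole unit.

Scaling factor: 54/16 = 27/8 = 3.375.
water: 6 tbsp × 27/8 × 15 mL/tbsp ≈ 304 mL
all-purpose flour: 5 oz × 27/8 × 28.35 g/oz ≈ 478 g
feta: (3 lb + 11 oz = 3.6875 lb) × 27/8 × 16 oz/lb × 28.35 g/oz ≈ 5645 g
sour cream: (3 cup + 3 tbsp = 3.1875 cup) × 27/8 × 240 mL/cup ≈ 2582 mL
plain yogurt: 2 fl oz × 27/8 ÷ 8 fl oz/cup × 245 g/cup ≈ 207 g

water: 304 mL; all-purpose flour: 478 g; feta: 5645 g; sour cream: 2582 mL; plain yogurt: 207 g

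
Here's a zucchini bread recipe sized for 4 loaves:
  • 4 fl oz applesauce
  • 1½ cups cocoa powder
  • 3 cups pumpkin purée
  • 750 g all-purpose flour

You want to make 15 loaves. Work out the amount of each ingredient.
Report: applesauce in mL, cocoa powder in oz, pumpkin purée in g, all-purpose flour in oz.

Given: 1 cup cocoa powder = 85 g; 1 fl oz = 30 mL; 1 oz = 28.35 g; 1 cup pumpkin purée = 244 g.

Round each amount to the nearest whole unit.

Scaling factor: 15/4 = 3.75.
applesauce: 4 fl oz × 15/4 × 30 mL/fl oz = 450 mL
cocoa powder: 1.5 cup × 15/4 × 85 g/cup ÷ 28.35 g/oz ≈ 17 oz
pumpkin purée: 3 cup × 15/4 × 244 g/cup = 2745 g
all-purpose flour: 750 g × 15/4 ÷ 28.35 g/oz ≈ 99 oz

applesauce: 450 mL; cocoa powder: 17 oz; pumpkin purée: 2745 g; all-purpose flour: 99 oz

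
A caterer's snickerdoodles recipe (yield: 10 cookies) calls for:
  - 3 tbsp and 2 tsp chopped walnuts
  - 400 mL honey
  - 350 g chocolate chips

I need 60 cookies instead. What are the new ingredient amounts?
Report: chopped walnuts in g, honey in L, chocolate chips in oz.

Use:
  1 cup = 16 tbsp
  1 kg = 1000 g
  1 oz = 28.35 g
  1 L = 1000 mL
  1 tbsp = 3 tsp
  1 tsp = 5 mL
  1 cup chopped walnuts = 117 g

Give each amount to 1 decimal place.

Scaling factor: 60/10 = 6.
chopped walnuts: (3 tbsp + 2 tsp = 11/3 tbsp) × 6 ÷ 16 tbsp/cup × 117 g/cup ≈ 160.9 g
honey: 400 mL × 6 ÷ 1000 mL/L = 2.4 L
chocolate chips: 350 g × 6 ÷ 28.35 g/oz ≈ 74.1 oz

chopped walnuts: 160.9 g; honey: 2.4 L; chocolate chips: 74.1 oz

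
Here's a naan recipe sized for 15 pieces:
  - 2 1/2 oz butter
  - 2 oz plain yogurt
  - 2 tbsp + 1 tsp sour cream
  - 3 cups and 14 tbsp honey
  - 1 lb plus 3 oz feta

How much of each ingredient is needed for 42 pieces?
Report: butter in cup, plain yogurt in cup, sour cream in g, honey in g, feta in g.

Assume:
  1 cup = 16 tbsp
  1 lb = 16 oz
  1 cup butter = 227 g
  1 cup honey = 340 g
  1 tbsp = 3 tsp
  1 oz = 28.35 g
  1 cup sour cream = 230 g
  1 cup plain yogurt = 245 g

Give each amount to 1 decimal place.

butter: 0.9 cup; plain yogurt: 0.6 cup; sour cream: 93.9 g; honey: 3689.0 g; feta: 1508.2 g

Scaling factor: 42/15 = 14/5 = 2.8.
butter: 2.5 oz × 14/5 × 28.35 g/oz ÷ 227 g/cup ≈ 0.9 cup
plain yogurt: 2 oz × 14/5 × 28.35 g/oz ÷ 245 g/cup ≈ 0.6 cup
sour cream: (2 tbsp + 1 tsp = 7/3 tbsp) × 14/5 ÷ 16 tbsp/cup × 230 g/cup ≈ 93.9 g
honey: (3 cup + 14 tbsp = 3.875 cup) × 14/5 × 340 g/cup = 3689.0 g
feta: (1 lb + 3 oz = 1.1875 lb) × 14/5 × 16 oz/lb × 28.35 g/oz ≈ 1508.2 g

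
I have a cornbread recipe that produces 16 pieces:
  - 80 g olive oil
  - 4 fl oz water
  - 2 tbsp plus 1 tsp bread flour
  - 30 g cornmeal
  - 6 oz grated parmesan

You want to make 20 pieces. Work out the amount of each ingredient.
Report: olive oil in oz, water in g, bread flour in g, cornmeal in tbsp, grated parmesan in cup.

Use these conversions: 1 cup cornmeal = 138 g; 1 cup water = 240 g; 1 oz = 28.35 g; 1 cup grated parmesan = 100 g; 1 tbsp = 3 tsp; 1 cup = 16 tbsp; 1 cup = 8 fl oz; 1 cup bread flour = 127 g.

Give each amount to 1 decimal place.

Scaling factor: 20/16 = 5/4 = 1.25.
olive oil: 80 g × 5/4 ÷ 28.35 g/oz ≈ 3.5 oz
water: 4 fl oz × 5/4 ÷ 8 fl oz/cup × 240 g/cup = 150.0 g
bread flour: (2 tbsp + 1 tsp = 7/3 tbsp) × 5/4 ÷ 16 tbsp/cup × 127 g/cup ≈ 23.2 g
cornmeal: 30 g × 5/4 ÷ 138 g/cup × 16 tbsp/cup ≈ 4.3 tbsp
grated parmesan: 6 oz × 5/4 × 28.35 g/oz ÷ 100 g/cup ≈ 2.1 cup

olive oil: 3.5 oz; water: 150.0 g; bread flour: 23.2 g; cornmeal: 4.3 tbsp; grated parmesan: 2.1 cup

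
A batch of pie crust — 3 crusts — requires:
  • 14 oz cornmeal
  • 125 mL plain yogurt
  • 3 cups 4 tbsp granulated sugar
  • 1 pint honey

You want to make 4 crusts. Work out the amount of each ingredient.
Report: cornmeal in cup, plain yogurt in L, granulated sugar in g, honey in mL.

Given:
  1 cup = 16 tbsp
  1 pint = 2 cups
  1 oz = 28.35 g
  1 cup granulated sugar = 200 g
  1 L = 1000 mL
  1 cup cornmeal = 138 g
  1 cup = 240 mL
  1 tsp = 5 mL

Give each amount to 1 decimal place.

cornmeal: 3.8 cup; plain yogurt: 0.2 L; granulated sugar: 866.7 g; honey: 640.0 mL

Scaling factor: 4/3.
cornmeal: 14 oz × 4/3 × 28.35 g/oz ÷ 138 g/cup ≈ 3.8 cup
plain yogurt: 125 mL × 4/3 ÷ 1000 mL/L ≈ 0.2 L
granulated sugar: (3 cup + 4 tbsp = 3.25 cup) × 4/3 × 200 g/cup ≈ 866.7 g
honey: 1 pint × 4/3 × 2 cup/pint × 240 mL/cup = 640.0 mL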